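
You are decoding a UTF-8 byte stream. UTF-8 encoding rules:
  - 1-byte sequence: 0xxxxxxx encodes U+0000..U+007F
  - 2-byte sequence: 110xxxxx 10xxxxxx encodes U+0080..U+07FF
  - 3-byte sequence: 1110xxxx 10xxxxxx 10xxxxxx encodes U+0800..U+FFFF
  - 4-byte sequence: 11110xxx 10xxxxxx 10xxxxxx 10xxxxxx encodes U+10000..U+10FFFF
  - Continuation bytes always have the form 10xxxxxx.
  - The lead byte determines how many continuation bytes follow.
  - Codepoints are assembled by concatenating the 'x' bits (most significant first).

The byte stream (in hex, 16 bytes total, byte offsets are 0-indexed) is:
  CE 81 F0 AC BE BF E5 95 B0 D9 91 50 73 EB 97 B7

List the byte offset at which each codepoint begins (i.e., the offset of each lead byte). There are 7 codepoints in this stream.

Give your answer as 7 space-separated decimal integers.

Answer: 0 2 6 9 11 12 13

Derivation:
Byte[0]=CE: 2-byte lead, need 1 cont bytes. acc=0xE
Byte[1]=81: continuation. acc=(acc<<6)|0x01=0x381
Completed: cp=U+0381 (starts at byte 0)
Byte[2]=F0: 4-byte lead, need 3 cont bytes. acc=0x0
Byte[3]=AC: continuation. acc=(acc<<6)|0x2C=0x2C
Byte[4]=BE: continuation. acc=(acc<<6)|0x3E=0xB3E
Byte[5]=BF: continuation. acc=(acc<<6)|0x3F=0x2CFBF
Completed: cp=U+2CFBF (starts at byte 2)
Byte[6]=E5: 3-byte lead, need 2 cont bytes. acc=0x5
Byte[7]=95: continuation. acc=(acc<<6)|0x15=0x155
Byte[8]=B0: continuation. acc=(acc<<6)|0x30=0x5570
Completed: cp=U+5570 (starts at byte 6)
Byte[9]=D9: 2-byte lead, need 1 cont bytes. acc=0x19
Byte[10]=91: continuation. acc=(acc<<6)|0x11=0x651
Completed: cp=U+0651 (starts at byte 9)
Byte[11]=50: 1-byte ASCII. cp=U+0050
Byte[12]=73: 1-byte ASCII. cp=U+0073
Byte[13]=EB: 3-byte lead, need 2 cont bytes. acc=0xB
Byte[14]=97: continuation. acc=(acc<<6)|0x17=0x2D7
Byte[15]=B7: continuation. acc=(acc<<6)|0x37=0xB5F7
Completed: cp=U+B5F7 (starts at byte 13)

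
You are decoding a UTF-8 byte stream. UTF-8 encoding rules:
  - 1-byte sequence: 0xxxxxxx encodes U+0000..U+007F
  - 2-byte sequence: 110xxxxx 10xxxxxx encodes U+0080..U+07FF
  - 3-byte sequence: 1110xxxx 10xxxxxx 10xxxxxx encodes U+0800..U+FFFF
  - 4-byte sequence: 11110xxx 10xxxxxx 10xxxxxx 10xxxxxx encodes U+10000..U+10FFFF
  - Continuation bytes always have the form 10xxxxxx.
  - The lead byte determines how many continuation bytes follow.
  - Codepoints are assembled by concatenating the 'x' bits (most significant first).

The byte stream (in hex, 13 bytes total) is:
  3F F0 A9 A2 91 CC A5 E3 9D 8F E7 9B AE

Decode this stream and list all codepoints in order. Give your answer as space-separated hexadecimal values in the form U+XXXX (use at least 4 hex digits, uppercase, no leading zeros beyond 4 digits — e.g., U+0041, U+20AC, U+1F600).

Byte[0]=3F: 1-byte ASCII. cp=U+003F
Byte[1]=F0: 4-byte lead, need 3 cont bytes. acc=0x0
Byte[2]=A9: continuation. acc=(acc<<6)|0x29=0x29
Byte[3]=A2: continuation. acc=(acc<<6)|0x22=0xA62
Byte[4]=91: continuation. acc=(acc<<6)|0x11=0x29891
Completed: cp=U+29891 (starts at byte 1)
Byte[5]=CC: 2-byte lead, need 1 cont bytes. acc=0xC
Byte[6]=A5: continuation. acc=(acc<<6)|0x25=0x325
Completed: cp=U+0325 (starts at byte 5)
Byte[7]=E3: 3-byte lead, need 2 cont bytes. acc=0x3
Byte[8]=9D: continuation. acc=(acc<<6)|0x1D=0xDD
Byte[9]=8F: continuation. acc=(acc<<6)|0x0F=0x374F
Completed: cp=U+374F (starts at byte 7)
Byte[10]=E7: 3-byte lead, need 2 cont bytes. acc=0x7
Byte[11]=9B: continuation. acc=(acc<<6)|0x1B=0x1DB
Byte[12]=AE: continuation. acc=(acc<<6)|0x2E=0x76EE
Completed: cp=U+76EE (starts at byte 10)

Answer: U+003F U+29891 U+0325 U+374F U+76EE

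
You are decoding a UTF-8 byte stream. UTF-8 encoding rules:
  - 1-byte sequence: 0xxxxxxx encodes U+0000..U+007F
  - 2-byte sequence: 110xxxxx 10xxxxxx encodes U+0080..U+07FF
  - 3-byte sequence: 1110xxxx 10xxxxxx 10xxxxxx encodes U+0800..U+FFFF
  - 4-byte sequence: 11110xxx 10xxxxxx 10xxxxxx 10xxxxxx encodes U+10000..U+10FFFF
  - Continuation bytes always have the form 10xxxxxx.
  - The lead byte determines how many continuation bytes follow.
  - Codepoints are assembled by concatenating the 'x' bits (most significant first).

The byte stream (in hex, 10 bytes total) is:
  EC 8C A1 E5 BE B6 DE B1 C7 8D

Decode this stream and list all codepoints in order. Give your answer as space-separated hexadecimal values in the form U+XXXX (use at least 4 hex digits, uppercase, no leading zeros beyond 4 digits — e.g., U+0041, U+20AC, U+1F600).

Byte[0]=EC: 3-byte lead, need 2 cont bytes. acc=0xC
Byte[1]=8C: continuation. acc=(acc<<6)|0x0C=0x30C
Byte[2]=A1: continuation. acc=(acc<<6)|0x21=0xC321
Completed: cp=U+C321 (starts at byte 0)
Byte[3]=E5: 3-byte lead, need 2 cont bytes. acc=0x5
Byte[4]=BE: continuation. acc=(acc<<6)|0x3E=0x17E
Byte[5]=B6: continuation. acc=(acc<<6)|0x36=0x5FB6
Completed: cp=U+5FB6 (starts at byte 3)
Byte[6]=DE: 2-byte lead, need 1 cont bytes. acc=0x1E
Byte[7]=B1: continuation. acc=(acc<<6)|0x31=0x7B1
Completed: cp=U+07B1 (starts at byte 6)
Byte[8]=C7: 2-byte lead, need 1 cont bytes. acc=0x7
Byte[9]=8D: continuation. acc=(acc<<6)|0x0D=0x1CD
Completed: cp=U+01CD (starts at byte 8)

Answer: U+C321 U+5FB6 U+07B1 U+01CD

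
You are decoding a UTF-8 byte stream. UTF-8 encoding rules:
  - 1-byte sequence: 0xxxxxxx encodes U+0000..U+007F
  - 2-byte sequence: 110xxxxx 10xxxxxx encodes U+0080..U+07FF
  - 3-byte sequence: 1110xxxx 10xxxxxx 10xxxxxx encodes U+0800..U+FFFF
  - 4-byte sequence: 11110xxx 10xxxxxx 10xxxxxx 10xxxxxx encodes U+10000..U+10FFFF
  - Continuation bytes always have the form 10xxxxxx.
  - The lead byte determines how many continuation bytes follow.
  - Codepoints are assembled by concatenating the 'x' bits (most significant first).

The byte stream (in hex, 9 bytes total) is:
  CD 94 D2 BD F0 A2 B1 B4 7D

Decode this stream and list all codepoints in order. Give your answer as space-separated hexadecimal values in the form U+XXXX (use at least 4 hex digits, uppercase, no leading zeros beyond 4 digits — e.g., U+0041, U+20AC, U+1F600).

Byte[0]=CD: 2-byte lead, need 1 cont bytes. acc=0xD
Byte[1]=94: continuation. acc=(acc<<6)|0x14=0x354
Completed: cp=U+0354 (starts at byte 0)
Byte[2]=D2: 2-byte lead, need 1 cont bytes. acc=0x12
Byte[3]=BD: continuation. acc=(acc<<6)|0x3D=0x4BD
Completed: cp=U+04BD (starts at byte 2)
Byte[4]=F0: 4-byte lead, need 3 cont bytes. acc=0x0
Byte[5]=A2: continuation. acc=(acc<<6)|0x22=0x22
Byte[6]=B1: continuation. acc=(acc<<6)|0x31=0x8B1
Byte[7]=B4: continuation. acc=(acc<<6)|0x34=0x22C74
Completed: cp=U+22C74 (starts at byte 4)
Byte[8]=7D: 1-byte ASCII. cp=U+007D

Answer: U+0354 U+04BD U+22C74 U+007D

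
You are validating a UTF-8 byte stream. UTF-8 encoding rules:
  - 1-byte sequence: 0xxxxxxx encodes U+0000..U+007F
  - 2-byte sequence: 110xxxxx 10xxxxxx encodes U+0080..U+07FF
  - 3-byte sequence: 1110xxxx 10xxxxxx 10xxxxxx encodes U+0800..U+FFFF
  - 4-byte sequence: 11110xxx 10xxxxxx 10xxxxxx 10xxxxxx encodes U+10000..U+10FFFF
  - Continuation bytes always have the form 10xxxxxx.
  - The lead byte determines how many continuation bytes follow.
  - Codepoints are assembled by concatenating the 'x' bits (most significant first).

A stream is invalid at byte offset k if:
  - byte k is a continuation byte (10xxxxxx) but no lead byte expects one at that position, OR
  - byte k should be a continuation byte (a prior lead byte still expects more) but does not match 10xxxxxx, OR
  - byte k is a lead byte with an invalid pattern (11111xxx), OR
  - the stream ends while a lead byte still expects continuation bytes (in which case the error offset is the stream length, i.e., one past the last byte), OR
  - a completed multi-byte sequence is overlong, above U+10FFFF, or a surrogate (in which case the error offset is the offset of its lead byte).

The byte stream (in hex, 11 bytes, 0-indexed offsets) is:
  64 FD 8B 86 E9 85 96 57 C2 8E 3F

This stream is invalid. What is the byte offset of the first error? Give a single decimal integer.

Byte[0]=64: 1-byte ASCII. cp=U+0064
Byte[1]=FD: INVALID lead byte (not 0xxx/110x/1110/11110)

Answer: 1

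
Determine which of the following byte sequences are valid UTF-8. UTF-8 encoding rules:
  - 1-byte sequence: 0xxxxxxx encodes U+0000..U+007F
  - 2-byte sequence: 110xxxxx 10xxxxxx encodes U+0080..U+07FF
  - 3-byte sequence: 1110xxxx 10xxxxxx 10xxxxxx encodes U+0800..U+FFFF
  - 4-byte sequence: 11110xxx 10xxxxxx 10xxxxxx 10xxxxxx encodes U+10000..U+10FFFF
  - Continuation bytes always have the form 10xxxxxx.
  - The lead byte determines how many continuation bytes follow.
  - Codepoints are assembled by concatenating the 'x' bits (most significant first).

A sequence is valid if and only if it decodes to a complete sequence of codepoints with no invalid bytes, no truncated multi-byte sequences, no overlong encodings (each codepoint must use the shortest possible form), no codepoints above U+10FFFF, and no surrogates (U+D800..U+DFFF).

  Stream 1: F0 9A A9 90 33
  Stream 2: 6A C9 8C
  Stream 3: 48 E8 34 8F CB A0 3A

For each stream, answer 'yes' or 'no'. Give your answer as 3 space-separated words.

Stream 1: decodes cleanly. VALID
Stream 2: decodes cleanly. VALID
Stream 3: error at byte offset 2. INVALID

Answer: yes yes no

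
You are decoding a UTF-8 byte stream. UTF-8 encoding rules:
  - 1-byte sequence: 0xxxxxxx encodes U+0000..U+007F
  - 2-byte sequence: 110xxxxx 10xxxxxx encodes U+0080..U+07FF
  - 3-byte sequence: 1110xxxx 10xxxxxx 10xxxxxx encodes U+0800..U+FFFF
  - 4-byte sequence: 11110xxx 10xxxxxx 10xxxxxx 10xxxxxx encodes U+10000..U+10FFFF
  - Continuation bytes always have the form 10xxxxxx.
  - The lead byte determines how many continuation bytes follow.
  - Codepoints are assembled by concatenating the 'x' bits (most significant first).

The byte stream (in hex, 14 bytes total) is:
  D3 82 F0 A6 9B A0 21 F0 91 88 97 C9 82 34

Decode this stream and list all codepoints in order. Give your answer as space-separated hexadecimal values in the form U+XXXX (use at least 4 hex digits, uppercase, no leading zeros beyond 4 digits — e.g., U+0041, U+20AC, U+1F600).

Byte[0]=D3: 2-byte lead, need 1 cont bytes. acc=0x13
Byte[1]=82: continuation. acc=(acc<<6)|0x02=0x4C2
Completed: cp=U+04C2 (starts at byte 0)
Byte[2]=F0: 4-byte lead, need 3 cont bytes. acc=0x0
Byte[3]=A6: continuation. acc=(acc<<6)|0x26=0x26
Byte[4]=9B: continuation. acc=(acc<<6)|0x1B=0x99B
Byte[5]=A0: continuation. acc=(acc<<6)|0x20=0x266E0
Completed: cp=U+266E0 (starts at byte 2)
Byte[6]=21: 1-byte ASCII. cp=U+0021
Byte[7]=F0: 4-byte lead, need 3 cont bytes. acc=0x0
Byte[8]=91: continuation. acc=(acc<<6)|0x11=0x11
Byte[9]=88: continuation. acc=(acc<<6)|0x08=0x448
Byte[10]=97: continuation. acc=(acc<<6)|0x17=0x11217
Completed: cp=U+11217 (starts at byte 7)
Byte[11]=C9: 2-byte lead, need 1 cont bytes. acc=0x9
Byte[12]=82: continuation. acc=(acc<<6)|0x02=0x242
Completed: cp=U+0242 (starts at byte 11)
Byte[13]=34: 1-byte ASCII. cp=U+0034

Answer: U+04C2 U+266E0 U+0021 U+11217 U+0242 U+0034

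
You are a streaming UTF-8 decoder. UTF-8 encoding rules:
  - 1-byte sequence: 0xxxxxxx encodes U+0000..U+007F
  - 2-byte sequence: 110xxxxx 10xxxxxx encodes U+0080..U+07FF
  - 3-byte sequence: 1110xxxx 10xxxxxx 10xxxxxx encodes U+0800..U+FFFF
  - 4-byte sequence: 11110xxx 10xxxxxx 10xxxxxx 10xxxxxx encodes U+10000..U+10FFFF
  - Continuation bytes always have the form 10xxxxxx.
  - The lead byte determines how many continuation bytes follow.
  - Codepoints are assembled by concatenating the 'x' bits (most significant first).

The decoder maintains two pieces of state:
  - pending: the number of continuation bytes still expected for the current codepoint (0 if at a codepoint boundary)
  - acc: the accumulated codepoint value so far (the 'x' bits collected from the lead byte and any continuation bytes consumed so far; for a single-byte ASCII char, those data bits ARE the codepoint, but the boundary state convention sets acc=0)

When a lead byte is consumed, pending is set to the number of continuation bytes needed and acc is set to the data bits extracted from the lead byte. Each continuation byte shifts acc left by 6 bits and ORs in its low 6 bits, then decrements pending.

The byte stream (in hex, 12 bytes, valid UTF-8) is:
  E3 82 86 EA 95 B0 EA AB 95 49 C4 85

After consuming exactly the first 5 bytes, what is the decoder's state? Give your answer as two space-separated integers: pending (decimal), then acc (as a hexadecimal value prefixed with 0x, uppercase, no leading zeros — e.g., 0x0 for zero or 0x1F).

Answer: 1 0x295

Derivation:
Byte[0]=E3: 3-byte lead. pending=2, acc=0x3
Byte[1]=82: continuation. acc=(acc<<6)|0x02=0xC2, pending=1
Byte[2]=86: continuation. acc=(acc<<6)|0x06=0x3086, pending=0
Byte[3]=EA: 3-byte lead. pending=2, acc=0xA
Byte[4]=95: continuation. acc=(acc<<6)|0x15=0x295, pending=1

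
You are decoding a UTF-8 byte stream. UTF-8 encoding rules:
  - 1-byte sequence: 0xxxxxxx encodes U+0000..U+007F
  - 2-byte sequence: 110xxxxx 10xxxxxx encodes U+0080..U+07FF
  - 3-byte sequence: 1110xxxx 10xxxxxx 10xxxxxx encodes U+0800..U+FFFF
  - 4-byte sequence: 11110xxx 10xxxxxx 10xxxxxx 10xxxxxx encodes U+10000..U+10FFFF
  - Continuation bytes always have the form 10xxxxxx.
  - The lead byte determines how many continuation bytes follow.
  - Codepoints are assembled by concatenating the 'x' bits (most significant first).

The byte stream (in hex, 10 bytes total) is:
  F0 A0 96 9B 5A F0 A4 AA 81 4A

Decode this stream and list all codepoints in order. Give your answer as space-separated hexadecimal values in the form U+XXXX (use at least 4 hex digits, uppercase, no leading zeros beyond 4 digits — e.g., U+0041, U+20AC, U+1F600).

Answer: U+2059B U+005A U+24A81 U+004A

Derivation:
Byte[0]=F0: 4-byte lead, need 3 cont bytes. acc=0x0
Byte[1]=A0: continuation. acc=(acc<<6)|0x20=0x20
Byte[2]=96: continuation. acc=(acc<<6)|0x16=0x816
Byte[3]=9B: continuation. acc=(acc<<6)|0x1B=0x2059B
Completed: cp=U+2059B (starts at byte 0)
Byte[4]=5A: 1-byte ASCII. cp=U+005A
Byte[5]=F0: 4-byte lead, need 3 cont bytes. acc=0x0
Byte[6]=A4: continuation. acc=(acc<<6)|0x24=0x24
Byte[7]=AA: continuation. acc=(acc<<6)|0x2A=0x92A
Byte[8]=81: continuation. acc=(acc<<6)|0x01=0x24A81
Completed: cp=U+24A81 (starts at byte 5)
Byte[9]=4A: 1-byte ASCII. cp=U+004A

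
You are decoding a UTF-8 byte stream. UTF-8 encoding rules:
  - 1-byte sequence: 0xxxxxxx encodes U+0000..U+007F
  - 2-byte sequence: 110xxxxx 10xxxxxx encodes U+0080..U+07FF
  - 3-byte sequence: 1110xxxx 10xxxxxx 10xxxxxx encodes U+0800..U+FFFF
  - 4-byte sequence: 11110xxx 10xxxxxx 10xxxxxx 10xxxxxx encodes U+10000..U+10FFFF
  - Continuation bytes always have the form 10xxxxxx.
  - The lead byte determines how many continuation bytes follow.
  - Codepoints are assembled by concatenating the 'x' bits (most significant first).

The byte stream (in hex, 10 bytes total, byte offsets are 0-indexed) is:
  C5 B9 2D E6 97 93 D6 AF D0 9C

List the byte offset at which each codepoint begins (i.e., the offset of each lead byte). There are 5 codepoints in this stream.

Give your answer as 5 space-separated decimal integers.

Answer: 0 2 3 6 8

Derivation:
Byte[0]=C5: 2-byte lead, need 1 cont bytes. acc=0x5
Byte[1]=B9: continuation. acc=(acc<<6)|0x39=0x179
Completed: cp=U+0179 (starts at byte 0)
Byte[2]=2D: 1-byte ASCII. cp=U+002D
Byte[3]=E6: 3-byte lead, need 2 cont bytes. acc=0x6
Byte[4]=97: continuation. acc=(acc<<6)|0x17=0x197
Byte[5]=93: continuation. acc=(acc<<6)|0x13=0x65D3
Completed: cp=U+65D3 (starts at byte 3)
Byte[6]=D6: 2-byte lead, need 1 cont bytes. acc=0x16
Byte[7]=AF: continuation. acc=(acc<<6)|0x2F=0x5AF
Completed: cp=U+05AF (starts at byte 6)
Byte[8]=D0: 2-byte lead, need 1 cont bytes. acc=0x10
Byte[9]=9C: continuation. acc=(acc<<6)|0x1C=0x41C
Completed: cp=U+041C (starts at byte 8)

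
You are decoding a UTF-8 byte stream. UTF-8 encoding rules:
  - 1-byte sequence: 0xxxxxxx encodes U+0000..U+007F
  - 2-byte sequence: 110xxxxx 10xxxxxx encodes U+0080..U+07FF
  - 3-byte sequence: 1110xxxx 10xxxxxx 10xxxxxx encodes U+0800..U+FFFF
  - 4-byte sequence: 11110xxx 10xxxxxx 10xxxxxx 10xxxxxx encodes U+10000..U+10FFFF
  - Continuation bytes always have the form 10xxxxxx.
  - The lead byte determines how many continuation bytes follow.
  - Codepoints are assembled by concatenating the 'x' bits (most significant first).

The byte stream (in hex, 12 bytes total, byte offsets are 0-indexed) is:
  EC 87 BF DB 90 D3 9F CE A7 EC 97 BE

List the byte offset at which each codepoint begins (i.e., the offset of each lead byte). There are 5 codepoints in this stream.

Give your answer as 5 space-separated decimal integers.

Byte[0]=EC: 3-byte lead, need 2 cont bytes. acc=0xC
Byte[1]=87: continuation. acc=(acc<<6)|0x07=0x307
Byte[2]=BF: continuation. acc=(acc<<6)|0x3F=0xC1FF
Completed: cp=U+C1FF (starts at byte 0)
Byte[3]=DB: 2-byte lead, need 1 cont bytes. acc=0x1B
Byte[4]=90: continuation. acc=(acc<<6)|0x10=0x6D0
Completed: cp=U+06D0 (starts at byte 3)
Byte[5]=D3: 2-byte lead, need 1 cont bytes. acc=0x13
Byte[6]=9F: continuation. acc=(acc<<6)|0x1F=0x4DF
Completed: cp=U+04DF (starts at byte 5)
Byte[7]=CE: 2-byte lead, need 1 cont bytes. acc=0xE
Byte[8]=A7: continuation. acc=(acc<<6)|0x27=0x3A7
Completed: cp=U+03A7 (starts at byte 7)
Byte[9]=EC: 3-byte lead, need 2 cont bytes. acc=0xC
Byte[10]=97: continuation. acc=(acc<<6)|0x17=0x317
Byte[11]=BE: continuation. acc=(acc<<6)|0x3E=0xC5FE
Completed: cp=U+C5FE (starts at byte 9)

Answer: 0 3 5 7 9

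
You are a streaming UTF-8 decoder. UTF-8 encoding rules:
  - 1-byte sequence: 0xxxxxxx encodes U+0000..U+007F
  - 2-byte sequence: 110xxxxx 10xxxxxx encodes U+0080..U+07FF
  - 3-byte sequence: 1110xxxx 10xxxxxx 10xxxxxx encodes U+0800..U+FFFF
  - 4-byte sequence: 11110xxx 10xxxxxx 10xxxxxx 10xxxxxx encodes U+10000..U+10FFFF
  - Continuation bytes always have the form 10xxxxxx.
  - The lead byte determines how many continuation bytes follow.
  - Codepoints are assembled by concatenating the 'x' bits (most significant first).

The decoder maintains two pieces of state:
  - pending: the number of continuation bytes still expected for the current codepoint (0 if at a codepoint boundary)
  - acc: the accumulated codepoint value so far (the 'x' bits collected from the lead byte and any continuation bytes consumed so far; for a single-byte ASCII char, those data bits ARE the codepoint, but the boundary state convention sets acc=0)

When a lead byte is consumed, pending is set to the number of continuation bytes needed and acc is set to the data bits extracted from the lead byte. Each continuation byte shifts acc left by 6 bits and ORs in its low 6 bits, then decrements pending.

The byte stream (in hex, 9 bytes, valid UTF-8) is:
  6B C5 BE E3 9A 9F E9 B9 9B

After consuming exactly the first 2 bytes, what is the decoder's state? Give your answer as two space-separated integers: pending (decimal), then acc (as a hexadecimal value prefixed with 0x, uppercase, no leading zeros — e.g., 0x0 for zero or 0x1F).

Byte[0]=6B: 1-byte. pending=0, acc=0x0
Byte[1]=C5: 2-byte lead. pending=1, acc=0x5

Answer: 1 0x5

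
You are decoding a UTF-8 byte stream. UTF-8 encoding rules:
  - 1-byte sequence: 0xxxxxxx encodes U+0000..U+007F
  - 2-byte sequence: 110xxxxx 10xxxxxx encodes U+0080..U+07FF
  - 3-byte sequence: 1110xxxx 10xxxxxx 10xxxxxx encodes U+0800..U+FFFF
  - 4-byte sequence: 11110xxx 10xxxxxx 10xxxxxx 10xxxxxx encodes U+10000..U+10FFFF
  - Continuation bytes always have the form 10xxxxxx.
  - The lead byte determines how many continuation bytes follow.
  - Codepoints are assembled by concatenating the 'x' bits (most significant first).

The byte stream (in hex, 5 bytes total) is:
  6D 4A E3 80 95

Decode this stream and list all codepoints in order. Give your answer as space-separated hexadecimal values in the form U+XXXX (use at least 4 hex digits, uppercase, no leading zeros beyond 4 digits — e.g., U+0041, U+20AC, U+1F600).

Byte[0]=6D: 1-byte ASCII. cp=U+006D
Byte[1]=4A: 1-byte ASCII. cp=U+004A
Byte[2]=E3: 3-byte lead, need 2 cont bytes. acc=0x3
Byte[3]=80: continuation. acc=(acc<<6)|0x00=0xC0
Byte[4]=95: continuation. acc=(acc<<6)|0x15=0x3015
Completed: cp=U+3015 (starts at byte 2)

Answer: U+006D U+004A U+3015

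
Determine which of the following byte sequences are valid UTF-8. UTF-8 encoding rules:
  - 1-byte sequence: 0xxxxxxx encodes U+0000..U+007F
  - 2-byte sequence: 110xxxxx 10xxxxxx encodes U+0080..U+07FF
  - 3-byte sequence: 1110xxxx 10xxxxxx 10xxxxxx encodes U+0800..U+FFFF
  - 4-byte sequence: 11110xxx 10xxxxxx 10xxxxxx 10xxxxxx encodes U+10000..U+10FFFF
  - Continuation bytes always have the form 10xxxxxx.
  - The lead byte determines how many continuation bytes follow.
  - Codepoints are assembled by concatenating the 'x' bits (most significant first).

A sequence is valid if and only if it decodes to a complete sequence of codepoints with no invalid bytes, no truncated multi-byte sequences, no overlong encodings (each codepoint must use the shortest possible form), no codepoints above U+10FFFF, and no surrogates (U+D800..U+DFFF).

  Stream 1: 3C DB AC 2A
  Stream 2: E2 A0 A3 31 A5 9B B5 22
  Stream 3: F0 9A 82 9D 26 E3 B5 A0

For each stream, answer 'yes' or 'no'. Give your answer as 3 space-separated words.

Stream 1: decodes cleanly. VALID
Stream 2: error at byte offset 4. INVALID
Stream 3: decodes cleanly. VALID

Answer: yes no yes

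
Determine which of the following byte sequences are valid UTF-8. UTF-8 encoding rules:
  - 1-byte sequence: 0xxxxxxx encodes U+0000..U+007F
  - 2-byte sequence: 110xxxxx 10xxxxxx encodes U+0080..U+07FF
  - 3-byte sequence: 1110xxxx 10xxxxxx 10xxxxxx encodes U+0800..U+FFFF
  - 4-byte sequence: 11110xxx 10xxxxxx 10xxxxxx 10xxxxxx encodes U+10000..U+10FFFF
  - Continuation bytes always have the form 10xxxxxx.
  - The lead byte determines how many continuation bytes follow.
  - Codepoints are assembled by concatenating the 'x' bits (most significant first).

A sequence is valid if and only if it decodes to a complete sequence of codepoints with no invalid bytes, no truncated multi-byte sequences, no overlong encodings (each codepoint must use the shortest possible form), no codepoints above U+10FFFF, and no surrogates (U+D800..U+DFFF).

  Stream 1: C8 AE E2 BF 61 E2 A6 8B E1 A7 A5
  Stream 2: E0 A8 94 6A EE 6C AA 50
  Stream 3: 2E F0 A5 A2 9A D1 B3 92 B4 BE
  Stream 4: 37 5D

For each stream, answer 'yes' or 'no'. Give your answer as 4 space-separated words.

Stream 1: error at byte offset 4. INVALID
Stream 2: error at byte offset 5. INVALID
Stream 3: error at byte offset 7. INVALID
Stream 4: decodes cleanly. VALID

Answer: no no no yes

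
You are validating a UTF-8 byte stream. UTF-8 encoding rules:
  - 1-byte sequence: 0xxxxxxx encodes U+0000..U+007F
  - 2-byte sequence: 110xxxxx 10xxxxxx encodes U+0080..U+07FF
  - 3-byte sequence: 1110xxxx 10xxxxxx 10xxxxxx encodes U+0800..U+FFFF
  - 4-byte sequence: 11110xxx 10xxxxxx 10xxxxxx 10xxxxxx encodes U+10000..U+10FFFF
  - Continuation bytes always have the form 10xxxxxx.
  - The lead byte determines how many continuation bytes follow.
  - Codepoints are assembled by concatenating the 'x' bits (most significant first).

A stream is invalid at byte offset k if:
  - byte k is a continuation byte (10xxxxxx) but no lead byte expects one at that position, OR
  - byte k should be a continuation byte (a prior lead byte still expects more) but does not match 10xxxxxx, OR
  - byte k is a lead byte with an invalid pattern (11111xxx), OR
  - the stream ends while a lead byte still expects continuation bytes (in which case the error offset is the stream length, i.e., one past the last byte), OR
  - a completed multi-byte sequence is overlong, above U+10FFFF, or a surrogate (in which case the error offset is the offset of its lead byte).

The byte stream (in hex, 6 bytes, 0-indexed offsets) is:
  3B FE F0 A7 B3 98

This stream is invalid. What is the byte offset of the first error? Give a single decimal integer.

Answer: 1

Derivation:
Byte[0]=3B: 1-byte ASCII. cp=U+003B
Byte[1]=FE: INVALID lead byte (not 0xxx/110x/1110/11110)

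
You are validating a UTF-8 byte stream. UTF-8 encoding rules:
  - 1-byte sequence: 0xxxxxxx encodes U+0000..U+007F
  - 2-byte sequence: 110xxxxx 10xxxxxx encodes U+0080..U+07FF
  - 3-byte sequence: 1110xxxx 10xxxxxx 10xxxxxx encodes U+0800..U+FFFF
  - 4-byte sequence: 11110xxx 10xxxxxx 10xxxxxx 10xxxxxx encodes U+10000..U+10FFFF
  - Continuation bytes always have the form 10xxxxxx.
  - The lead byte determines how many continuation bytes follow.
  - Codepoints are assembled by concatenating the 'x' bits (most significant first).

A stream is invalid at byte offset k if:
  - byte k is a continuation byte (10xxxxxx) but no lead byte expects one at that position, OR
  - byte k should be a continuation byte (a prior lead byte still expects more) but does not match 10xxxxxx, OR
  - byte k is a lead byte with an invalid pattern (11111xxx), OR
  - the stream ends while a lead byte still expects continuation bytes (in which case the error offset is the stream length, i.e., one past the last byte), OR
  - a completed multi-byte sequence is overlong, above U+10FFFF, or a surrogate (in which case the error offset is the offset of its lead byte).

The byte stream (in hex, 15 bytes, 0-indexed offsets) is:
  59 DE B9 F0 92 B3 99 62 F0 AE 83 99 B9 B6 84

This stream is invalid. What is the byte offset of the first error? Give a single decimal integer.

Byte[0]=59: 1-byte ASCII. cp=U+0059
Byte[1]=DE: 2-byte lead, need 1 cont bytes. acc=0x1E
Byte[2]=B9: continuation. acc=(acc<<6)|0x39=0x7B9
Completed: cp=U+07B9 (starts at byte 1)
Byte[3]=F0: 4-byte lead, need 3 cont bytes. acc=0x0
Byte[4]=92: continuation. acc=(acc<<6)|0x12=0x12
Byte[5]=B3: continuation. acc=(acc<<6)|0x33=0x4B3
Byte[6]=99: continuation. acc=(acc<<6)|0x19=0x12CD9
Completed: cp=U+12CD9 (starts at byte 3)
Byte[7]=62: 1-byte ASCII. cp=U+0062
Byte[8]=F0: 4-byte lead, need 3 cont bytes. acc=0x0
Byte[9]=AE: continuation. acc=(acc<<6)|0x2E=0x2E
Byte[10]=83: continuation. acc=(acc<<6)|0x03=0xB83
Byte[11]=99: continuation. acc=(acc<<6)|0x19=0x2E0D9
Completed: cp=U+2E0D9 (starts at byte 8)
Byte[12]=B9: INVALID lead byte (not 0xxx/110x/1110/11110)

Answer: 12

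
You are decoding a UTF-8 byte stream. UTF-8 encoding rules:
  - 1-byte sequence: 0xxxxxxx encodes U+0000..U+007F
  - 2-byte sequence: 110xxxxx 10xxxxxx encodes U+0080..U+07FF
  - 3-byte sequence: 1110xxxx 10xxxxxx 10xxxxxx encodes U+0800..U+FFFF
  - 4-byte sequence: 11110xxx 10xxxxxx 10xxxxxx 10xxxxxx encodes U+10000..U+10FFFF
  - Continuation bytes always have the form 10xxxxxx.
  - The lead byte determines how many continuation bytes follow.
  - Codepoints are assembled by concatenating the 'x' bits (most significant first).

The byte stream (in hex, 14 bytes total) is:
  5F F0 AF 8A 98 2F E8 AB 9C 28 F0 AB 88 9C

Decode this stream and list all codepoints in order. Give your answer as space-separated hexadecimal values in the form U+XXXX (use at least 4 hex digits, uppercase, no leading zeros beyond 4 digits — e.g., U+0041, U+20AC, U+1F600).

Byte[0]=5F: 1-byte ASCII. cp=U+005F
Byte[1]=F0: 4-byte lead, need 3 cont bytes. acc=0x0
Byte[2]=AF: continuation. acc=(acc<<6)|0x2F=0x2F
Byte[3]=8A: continuation. acc=(acc<<6)|0x0A=0xBCA
Byte[4]=98: continuation. acc=(acc<<6)|0x18=0x2F298
Completed: cp=U+2F298 (starts at byte 1)
Byte[5]=2F: 1-byte ASCII. cp=U+002F
Byte[6]=E8: 3-byte lead, need 2 cont bytes. acc=0x8
Byte[7]=AB: continuation. acc=(acc<<6)|0x2B=0x22B
Byte[8]=9C: continuation. acc=(acc<<6)|0x1C=0x8ADC
Completed: cp=U+8ADC (starts at byte 6)
Byte[9]=28: 1-byte ASCII. cp=U+0028
Byte[10]=F0: 4-byte lead, need 3 cont bytes. acc=0x0
Byte[11]=AB: continuation. acc=(acc<<6)|0x2B=0x2B
Byte[12]=88: continuation. acc=(acc<<6)|0x08=0xAC8
Byte[13]=9C: continuation. acc=(acc<<6)|0x1C=0x2B21C
Completed: cp=U+2B21C (starts at byte 10)

Answer: U+005F U+2F298 U+002F U+8ADC U+0028 U+2B21C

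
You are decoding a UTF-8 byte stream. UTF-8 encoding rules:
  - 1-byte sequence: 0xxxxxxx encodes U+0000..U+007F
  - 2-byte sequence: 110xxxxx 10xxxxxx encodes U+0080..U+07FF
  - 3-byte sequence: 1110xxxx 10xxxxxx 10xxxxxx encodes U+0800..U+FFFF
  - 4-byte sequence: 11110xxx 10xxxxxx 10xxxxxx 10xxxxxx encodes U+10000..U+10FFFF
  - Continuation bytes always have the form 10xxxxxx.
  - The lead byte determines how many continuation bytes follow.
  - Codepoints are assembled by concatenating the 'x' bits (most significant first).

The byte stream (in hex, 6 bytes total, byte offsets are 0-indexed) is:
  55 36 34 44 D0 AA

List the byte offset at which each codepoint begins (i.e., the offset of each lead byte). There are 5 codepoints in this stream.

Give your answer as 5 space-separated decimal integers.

Byte[0]=55: 1-byte ASCII. cp=U+0055
Byte[1]=36: 1-byte ASCII. cp=U+0036
Byte[2]=34: 1-byte ASCII. cp=U+0034
Byte[3]=44: 1-byte ASCII. cp=U+0044
Byte[4]=D0: 2-byte lead, need 1 cont bytes. acc=0x10
Byte[5]=AA: continuation. acc=(acc<<6)|0x2A=0x42A
Completed: cp=U+042A (starts at byte 4)

Answer: 0 1 2 3 4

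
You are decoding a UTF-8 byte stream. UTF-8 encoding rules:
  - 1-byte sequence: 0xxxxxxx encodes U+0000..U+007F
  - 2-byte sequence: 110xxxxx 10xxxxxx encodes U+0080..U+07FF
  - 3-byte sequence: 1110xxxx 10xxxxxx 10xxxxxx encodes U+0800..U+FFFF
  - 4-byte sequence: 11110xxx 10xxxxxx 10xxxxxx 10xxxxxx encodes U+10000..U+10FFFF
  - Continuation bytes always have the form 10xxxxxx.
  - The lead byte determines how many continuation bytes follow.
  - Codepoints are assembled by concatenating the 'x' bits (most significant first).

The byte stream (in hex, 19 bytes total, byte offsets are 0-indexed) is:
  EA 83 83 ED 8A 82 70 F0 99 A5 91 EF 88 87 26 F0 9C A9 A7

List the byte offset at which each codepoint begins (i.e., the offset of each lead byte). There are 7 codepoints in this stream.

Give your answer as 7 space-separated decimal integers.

Answer: 0 3 6 7 11 14 15

Derivation:
Byte[0]=EA: 3-byte lead, need 2 cont bytes. acc=0xA
Byte[1]=83: continuation. acc=(acc<<6)|0x03=0x283
Byte[2]=83: continuation. acc=(acc<<6)|0x03=0xA0C3
Completed: cp=U+A0C3 (starts at byte 0)
Byte[3]=ED: 3-byte lead, need 2 cont bytes. acc=0xD
Byte[4]=8A: continuation. acc=(acc<<6)|0x0A=0x34A
Byte[5]=82: continuation. acc=(acc<<6)|0x02=0xD282
Completed: cp=U+D282 (starts at byte 3)
Byte[6]=70: 1-byte ASCII. cp=U+0070
Byte[7]=F0: 4-byte lead, need 3 cont bytes. acc=0x0
Byte[8]=99: continuation. acc=(acc<<6)|0x19=0x19
Byte[9]=A5: continuation. acc=(acc<<6)|0x25=0x665
Byte[10]=91: continuation. acc=(acc<<6)|0x11=0x19951
Completed: cp=U+19951 (starts at byte 7)
Byte[11]=EF: 3-byte lead, need 2 cont bytes. acc=0xF
Byte[12]=88: continuation. acc=(acc<<6)|0x08=0x3C8
Byte[13]=87: continuation. acc=(acc<<6)|0x07=0xF207
Completed: cp=U+F207 (starts at byte 11)
Byte[14]=26: 1-byte ASCII. cp=U+0026
Byte[15]=F0: 4-byte lead, need 3 cont bytes. acc=0x0
Byte[16]=9C: continuation. acc=(acc<<6)|0x1C=0x1C
Byte[17]=A9: continuation. acc=(acc<<6)|0x29=0x729
Byte[18]=A7: continuation. acc=(acc<<6)|0x27=0x1CA67
Completed: cp=U+1CA67 (starts at byte 15)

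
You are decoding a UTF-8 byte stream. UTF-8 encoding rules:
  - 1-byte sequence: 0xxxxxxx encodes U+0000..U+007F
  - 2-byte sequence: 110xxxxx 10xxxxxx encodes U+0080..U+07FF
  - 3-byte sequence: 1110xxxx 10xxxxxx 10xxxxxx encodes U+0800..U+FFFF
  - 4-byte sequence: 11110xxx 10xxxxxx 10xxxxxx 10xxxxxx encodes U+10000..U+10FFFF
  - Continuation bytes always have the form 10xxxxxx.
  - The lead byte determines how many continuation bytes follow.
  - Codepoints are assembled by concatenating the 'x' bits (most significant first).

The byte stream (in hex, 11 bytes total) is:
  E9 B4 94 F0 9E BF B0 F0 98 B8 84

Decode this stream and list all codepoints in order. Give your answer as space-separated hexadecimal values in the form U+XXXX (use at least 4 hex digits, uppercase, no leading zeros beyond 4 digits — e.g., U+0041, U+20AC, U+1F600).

Byte[0]=E9: 3-byte lead, need 2 cont bytes. acc=0x9
Byte[1]=B4: continuation. acc=(acc<<6)|0x34=0x274
Byte[2]=94: continuation. acc=(acc<<6)|0x14=0x9D14
Completed: cp=U+9D14 (starts at byte 0)
Byte[3]=F0: 4-byte lead, need 3 cont bytes. acc=0x0
Byte[4]=9E: continuation. acc=(acc<<6)|0x1E=0x1E
Byte[5]=BF: continuation. acc=(acc<<6)|0x3F=0x7BF
Byte[6]=B0: continuation. acc=(acc<<6)|0x30=0x1EFF0
Completed: cp=U+1EFF0 (starts at byte 3)
Byte[7]=F0: 4-byte lead, need 3 cont bytes. acc=0x0
Byte[8]=98: continuation. acc=(acc<<6)|0x18=0x18
Byte[9]=B8: continuation. acc=(acc<<6)|0x38=0x638
Byte[10]=84: continuation. acc=(acc<<6)|0x04=0x18E04
Completed: cp=U+18E04 (starts at byte 7)

Answer: U+9D14 U+1EFF0 U+18E04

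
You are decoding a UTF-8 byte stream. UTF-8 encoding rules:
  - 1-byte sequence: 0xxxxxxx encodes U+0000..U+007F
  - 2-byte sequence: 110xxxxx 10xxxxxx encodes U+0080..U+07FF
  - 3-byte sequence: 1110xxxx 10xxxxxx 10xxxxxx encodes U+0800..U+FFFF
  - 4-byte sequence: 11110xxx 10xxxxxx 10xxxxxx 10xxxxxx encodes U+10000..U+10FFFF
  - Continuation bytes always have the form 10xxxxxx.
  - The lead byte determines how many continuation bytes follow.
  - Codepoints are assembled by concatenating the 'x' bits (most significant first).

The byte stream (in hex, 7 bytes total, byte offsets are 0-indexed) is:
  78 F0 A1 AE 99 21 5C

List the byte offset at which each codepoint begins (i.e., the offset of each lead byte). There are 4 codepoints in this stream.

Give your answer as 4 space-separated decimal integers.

Byte[0]=78: 1-byte ASCII. cp=U+0078
Byte[1]=F0: 4-byte lead, need 3 cont bytes. acc=0x0
Byte[2]=A1: continuation. acc=(acc<<6)|0x21=0x21
Byte[3]=AE: continuation. acc=(acc<<6)|0x2E=0x86E
Byte[4]=99: continuation. acc=(acc<<6)|0x19=0x21B99
Completed: cp=U+21B99 (starts at byte 1)
Byte[5]=21: 1-byte ASCII. cp=U+0021
Byte[6]=5C: 1-byte ASCII. cp=U+005C

Answer: 0 1 5 6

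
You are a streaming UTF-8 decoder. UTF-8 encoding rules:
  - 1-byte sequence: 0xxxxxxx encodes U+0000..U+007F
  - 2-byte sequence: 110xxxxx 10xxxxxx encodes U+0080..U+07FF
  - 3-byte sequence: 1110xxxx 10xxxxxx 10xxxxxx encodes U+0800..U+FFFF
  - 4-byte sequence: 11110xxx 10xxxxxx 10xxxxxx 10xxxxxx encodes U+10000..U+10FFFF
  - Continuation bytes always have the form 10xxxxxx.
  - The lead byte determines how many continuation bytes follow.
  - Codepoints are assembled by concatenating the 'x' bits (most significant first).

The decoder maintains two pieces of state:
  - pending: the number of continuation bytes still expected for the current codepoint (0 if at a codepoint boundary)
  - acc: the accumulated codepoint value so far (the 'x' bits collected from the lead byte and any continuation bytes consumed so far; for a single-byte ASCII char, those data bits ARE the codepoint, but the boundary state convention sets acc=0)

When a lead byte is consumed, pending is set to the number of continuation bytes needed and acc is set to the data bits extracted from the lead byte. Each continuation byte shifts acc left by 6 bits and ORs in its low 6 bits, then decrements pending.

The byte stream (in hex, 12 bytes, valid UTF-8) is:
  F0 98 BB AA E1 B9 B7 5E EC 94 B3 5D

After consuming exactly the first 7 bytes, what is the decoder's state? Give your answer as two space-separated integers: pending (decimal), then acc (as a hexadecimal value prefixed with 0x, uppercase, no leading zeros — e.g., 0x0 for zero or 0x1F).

Byte[0]=F0: 4-byte lead. pending=3, acc=0x0
Byte[1]=98: continuation. acc=(acc<<6)|0x18=0x18, pending=2
Byte[2]=BB: continuation. acc=(acc<<6)|0x3B=0x63B, pending=1
Byte[3]=AA: continuation. acc=(acc<<6)|0x2A=0x18EEA, pending=0
Byte[4]=E1: 3-byte lead. pending=2, acc=0x1
Byte[5]=B9: continuation. acc=(acc<<6)|0x39=0x79, pending=1
Byte[6]=B7: continuation. acc=(acc<<6)|0x37=0x1E77, pending=0

Answer: 0 0x1E77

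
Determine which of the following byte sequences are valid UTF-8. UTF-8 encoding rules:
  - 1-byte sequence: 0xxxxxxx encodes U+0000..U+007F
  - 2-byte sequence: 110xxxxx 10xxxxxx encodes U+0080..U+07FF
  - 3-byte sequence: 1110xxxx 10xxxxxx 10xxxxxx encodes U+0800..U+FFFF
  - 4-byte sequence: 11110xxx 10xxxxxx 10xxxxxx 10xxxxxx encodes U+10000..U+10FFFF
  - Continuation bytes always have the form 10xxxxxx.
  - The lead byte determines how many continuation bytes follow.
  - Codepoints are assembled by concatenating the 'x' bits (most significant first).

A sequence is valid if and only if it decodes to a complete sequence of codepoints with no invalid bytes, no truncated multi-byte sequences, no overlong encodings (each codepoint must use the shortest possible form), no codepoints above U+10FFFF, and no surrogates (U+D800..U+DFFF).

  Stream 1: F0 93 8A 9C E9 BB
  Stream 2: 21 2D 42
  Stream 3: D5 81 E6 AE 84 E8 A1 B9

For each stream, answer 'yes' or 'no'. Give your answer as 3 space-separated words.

Stream 1: error at byte offset 6. INVALID
Stream 2: decodes cleanly. VALID
Stream 3: decodes cleanly. VALID

Answer: no yes yes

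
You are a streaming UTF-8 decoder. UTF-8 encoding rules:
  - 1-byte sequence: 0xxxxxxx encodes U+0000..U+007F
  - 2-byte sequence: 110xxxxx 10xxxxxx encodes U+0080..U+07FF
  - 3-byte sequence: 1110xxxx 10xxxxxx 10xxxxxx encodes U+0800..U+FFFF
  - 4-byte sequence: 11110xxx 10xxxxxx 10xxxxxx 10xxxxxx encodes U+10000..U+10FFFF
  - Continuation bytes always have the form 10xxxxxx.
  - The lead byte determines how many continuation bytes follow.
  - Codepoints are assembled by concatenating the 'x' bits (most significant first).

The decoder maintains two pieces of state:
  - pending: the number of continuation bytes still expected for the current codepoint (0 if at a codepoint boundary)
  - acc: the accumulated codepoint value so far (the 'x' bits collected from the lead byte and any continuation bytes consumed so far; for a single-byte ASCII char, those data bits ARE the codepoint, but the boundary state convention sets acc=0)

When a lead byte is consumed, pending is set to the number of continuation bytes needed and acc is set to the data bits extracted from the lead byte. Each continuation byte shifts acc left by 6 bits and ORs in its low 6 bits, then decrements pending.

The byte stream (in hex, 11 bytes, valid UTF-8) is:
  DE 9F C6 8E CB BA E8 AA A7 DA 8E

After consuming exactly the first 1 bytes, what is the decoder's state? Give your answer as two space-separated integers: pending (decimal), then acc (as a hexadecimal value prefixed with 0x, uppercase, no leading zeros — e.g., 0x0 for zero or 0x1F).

Answer: 1 0x1E

Derivation:
Byte[0]=DE: 2-byte lead. pending=1, acc=0x1E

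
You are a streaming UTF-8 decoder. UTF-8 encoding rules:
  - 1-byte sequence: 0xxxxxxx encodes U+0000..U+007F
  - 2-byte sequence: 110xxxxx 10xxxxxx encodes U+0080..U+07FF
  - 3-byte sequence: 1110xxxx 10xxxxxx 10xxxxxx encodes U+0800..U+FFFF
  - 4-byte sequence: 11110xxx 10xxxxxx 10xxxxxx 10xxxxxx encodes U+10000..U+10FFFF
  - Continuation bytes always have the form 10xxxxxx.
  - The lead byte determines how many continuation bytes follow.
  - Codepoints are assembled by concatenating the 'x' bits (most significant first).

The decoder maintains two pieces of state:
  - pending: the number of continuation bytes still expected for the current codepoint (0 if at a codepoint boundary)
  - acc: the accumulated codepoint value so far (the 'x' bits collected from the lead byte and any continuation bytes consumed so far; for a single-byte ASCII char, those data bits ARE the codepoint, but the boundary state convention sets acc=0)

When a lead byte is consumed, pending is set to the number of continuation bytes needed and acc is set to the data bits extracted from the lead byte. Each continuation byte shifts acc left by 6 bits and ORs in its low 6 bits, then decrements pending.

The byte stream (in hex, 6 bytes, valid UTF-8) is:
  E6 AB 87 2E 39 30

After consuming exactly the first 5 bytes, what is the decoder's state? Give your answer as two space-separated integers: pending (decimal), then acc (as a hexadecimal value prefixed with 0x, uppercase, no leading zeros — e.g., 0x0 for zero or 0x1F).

Byte[0]=E6: 3-byte lead. pending=2, acc=0x6
Byte[1]=AB: continuation. acc=(acc<<6)|0x2B=0x1AB, pending=1
Byte[2]=87: continuation. acc=(acc<<6)|0x07=0x6AC7, pending=0
Byte[3]=2E: 1-byte. pending=0, acc=0x0
Byte[4]=39: 1-byte. pending=0, acc=0x0

Answer: 0 0x0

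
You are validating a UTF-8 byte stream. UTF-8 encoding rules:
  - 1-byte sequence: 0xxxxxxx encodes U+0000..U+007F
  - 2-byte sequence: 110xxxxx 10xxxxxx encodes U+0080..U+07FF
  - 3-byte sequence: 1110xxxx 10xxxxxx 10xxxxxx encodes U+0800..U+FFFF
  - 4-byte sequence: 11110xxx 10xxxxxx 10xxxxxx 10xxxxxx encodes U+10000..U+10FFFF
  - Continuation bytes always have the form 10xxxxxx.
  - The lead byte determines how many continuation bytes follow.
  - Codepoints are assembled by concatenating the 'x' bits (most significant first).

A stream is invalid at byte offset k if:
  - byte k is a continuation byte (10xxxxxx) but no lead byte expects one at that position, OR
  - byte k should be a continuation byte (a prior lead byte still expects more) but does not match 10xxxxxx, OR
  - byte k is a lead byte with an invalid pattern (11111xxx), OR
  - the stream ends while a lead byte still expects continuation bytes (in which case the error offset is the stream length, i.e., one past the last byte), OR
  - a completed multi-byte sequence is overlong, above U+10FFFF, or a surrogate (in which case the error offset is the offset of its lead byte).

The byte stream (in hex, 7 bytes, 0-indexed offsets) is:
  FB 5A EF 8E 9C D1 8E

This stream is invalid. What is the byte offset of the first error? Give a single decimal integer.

Byte[0]=FB: INVALID lead byte (not 0xxx/110x/1110/11110)

Answer: 0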